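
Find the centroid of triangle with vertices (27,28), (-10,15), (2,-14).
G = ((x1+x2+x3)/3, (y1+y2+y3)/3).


Gx = (27- 10+2)/3 = 19/3 = 6.3333
Gy = (28+15- 14)/3 = 29/3 = 9.6667

G = (6.3333, 9.6667)


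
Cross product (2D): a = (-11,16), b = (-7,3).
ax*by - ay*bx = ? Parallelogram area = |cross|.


cross = -11*3 - 16*(-7) = -33 + 112 = 79
Parallelogram area = |79| = 79

cross = 79, parallelogram area = 79


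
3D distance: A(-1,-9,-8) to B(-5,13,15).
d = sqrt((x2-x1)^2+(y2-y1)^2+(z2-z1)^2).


dx=-4, dy=22, dz=23
d = sqrt(16+484+529) = sqrt(1029) = 32.0780

32.0780


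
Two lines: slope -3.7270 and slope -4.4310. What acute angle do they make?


m1-m2 = 0.704
1+m1*m2 = 17.514337
tan(theta) = |0.704/17.514337| = 0.040196
theta = arctan(|0.704/17.514337|) = 2.3018 degrees (acute angle)

2.3018 degrees


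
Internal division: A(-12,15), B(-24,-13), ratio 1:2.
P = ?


Px = (1*(-24) + 2*(-12))/3 = -48/3 = -16.0000
Py = (1*(-13) + 2*15)/3 = 17/3 = 5.6667

P = (-16.0000, 5.6667)


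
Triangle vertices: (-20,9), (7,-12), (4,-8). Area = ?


-20*(-12+ 8) = 80
7*(-8-9) = -119
4*(9+ 12) = 84
sum = 45
Area = |45|/2 = 22.5000

22.5000 sq units


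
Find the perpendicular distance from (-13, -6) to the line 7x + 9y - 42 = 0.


|7*(-13) + 9*(-6) - 42| = |-187| = 187
sqrt(49 + 81) = sqrt(130) = 11.4018
d = 187/sqrt(130) = 16.4010

16.4010


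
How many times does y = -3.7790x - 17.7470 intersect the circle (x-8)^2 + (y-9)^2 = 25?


Substitute y = -3.7790x - 17.7470: (x-8)^2 + (-3.7790x- 17.7470-9)^2 = 25
Expand to Ax^2 + Bx + C = 0, where b-k = -26.747
A = 1+m^2 = 15.280841
B = 2(m(b-k) - h) = 2(-3.7790*(-26.747) - 8) = 186.153826
C = h^2 + (b-k)^2 - r^2 = 64 + 715.402009 - 25 = 754.402009
disc = B^2-4AC = 34653.2469 - 46111.5886 = -11458.3417
disc < 0

0 intersection points


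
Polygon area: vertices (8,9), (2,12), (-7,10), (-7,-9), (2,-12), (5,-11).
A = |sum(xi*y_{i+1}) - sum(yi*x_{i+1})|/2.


sum(xi*y_{i+1}) = 8*12 + 2*10 - 7*(-9) - 7*(-12) + 2*(-11) + 5*9 = 286
sum(yi*x_{i+1}) = 9*2 + 12*(-7) + 10*(-7) - 9*2 - 12*5 - 11*8 = -302
Area = |286 + 302|/2 = 588/2 = 294.0000

294.0000 sq units


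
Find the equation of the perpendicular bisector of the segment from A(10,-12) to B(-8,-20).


Midpoint = (1, -16)
Slope of AB = dy/dx = -8/(-18) = 0.4444
Perp slope = -dx/dy = -18/8 = -2.2500
b = My - (perp slope)*Mx = -16 + (-18*1)/(-8) = -16 + 2.2500 = -13.7500

y = -2.2500x - 13.7500


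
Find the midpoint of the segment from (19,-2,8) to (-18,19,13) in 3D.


Mx = (19- 18)/2 = 0.5000
My = (-2+19)/2 = 8.5000
Mz = (8+13)/2 = 10.5000

M = (0.5000, 8.5000, 10.5000)


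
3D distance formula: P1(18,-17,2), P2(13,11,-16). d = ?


dx=-5, dy=28, dz=-18
d = sqrt(25+784+324) = sqrt(1133) = 33.6601

33.6601


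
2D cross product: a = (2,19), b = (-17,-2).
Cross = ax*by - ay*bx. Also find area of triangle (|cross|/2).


cross = 2*(-2) - 19*(-17) = -4 + 323 = 319
Triangle area = |319|/2 = 319/2 = 159.5000

cross = 319, triangle area = 159.5000


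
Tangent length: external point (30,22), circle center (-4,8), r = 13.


d = sqrt((30+ 4)^2 + (22-8)^2) = sqrt(1156+196) = 36.7696
L = sqrt(1352.0000 - 169) = sqrt(1183.0000) = 34.3948

34.3948


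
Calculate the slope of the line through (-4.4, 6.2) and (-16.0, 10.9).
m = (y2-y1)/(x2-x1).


dy = 10.9 - 6.2 = 4.7
dx = -16.0 + 4.4 = -11.6
m = 4.7/(-11.6) = -0.4052

m = -0.4052


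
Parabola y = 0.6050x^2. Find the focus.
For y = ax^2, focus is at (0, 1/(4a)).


a = 0.6050
4a = 2.4200
focus = (0, 1/2.4200) = (0, 0.4132)

Focus = (0, 0.4132)


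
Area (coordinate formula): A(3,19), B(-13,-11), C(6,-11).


3*(-11+ 11) = 0
-13*(-11-19) = 390
6*(19+ 11) = 180
sum = 570
Area = |570|/2 = 285.0000

285.0000 sq units


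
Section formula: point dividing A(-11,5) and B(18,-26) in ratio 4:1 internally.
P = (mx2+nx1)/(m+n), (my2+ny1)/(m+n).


Px = (4*18 + 1*(-11))/5 = 61/5 = 12.2000
Py = (4*(-26) + 1*5)/5 = -99/5 = -19.8000

P = (12.2000, -19.8000)


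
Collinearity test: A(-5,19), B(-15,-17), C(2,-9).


-5*(-17+ 9) - 15*(-9-19) + 2*(19+ 17)
= 40 + 420 + 72 = 532

No, not collinear (determinant = 532)


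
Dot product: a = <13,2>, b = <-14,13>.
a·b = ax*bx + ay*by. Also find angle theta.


a·b = 13*(-14) + 2*13 = -182 + 26 = -156
|a| = sqrt(169+4) = 13.1529
|b| = sqrt(196+169) = 19.1050
cos(theta) = -156/(sqrt(173)*sqrt(365)) = -156/sqrt(63145) = -0.620805
theta = arccos(-156/sqrt(63145)) = 128.3749 degrees

a·b = -156, theta = 128.3749 deg


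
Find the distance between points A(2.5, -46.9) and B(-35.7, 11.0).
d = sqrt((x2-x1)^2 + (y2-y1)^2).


dx = -35.7 - 2.5 = -38.2
dy = 11.0 + 46.9 = 57.9
d = sqrt(1459.24 + 3352.41) = sqrt(4811.65) = 69.3661

69.3661


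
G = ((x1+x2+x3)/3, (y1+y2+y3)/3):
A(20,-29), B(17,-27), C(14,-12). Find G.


Gx = (20+17+14)/3 = 51/3 = 17.0000
Gy = (-29- 27- 12)/3 = -68/3 = -22.6667

G = (17.0000, -22.6667)


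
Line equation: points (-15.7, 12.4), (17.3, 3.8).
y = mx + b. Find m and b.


m = (-8.6)/(33.0) = -0.2606
b = y1 - m*x1 = 12.4 - (-8.6*(-15.7))/(33.0) = 12.4 - 4.0915 = 8.3085

y = -0.2606x + 8.3085


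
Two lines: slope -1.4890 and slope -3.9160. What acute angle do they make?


m1-m2 = 2.427
1+m1*m2 = 6.830924
tan(theta) = |2.427/6.830924| = 0.355296
theta = arctan(|2.427/6.830924|) = 19.5599 degrees (acute angle)

19.5599 degrees


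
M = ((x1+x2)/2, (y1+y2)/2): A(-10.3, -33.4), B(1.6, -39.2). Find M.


Mx = (-10.3 + 1.6)/2 = -8.7/2 = -4.3500
My = (-33.4 - 39.2)/2 = -72.6/2 = -36.3000

(-4.3500, -36.3000)


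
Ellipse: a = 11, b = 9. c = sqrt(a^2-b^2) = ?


c^2 = 11^2 - 9^2 = 121 - 81 = 40
c = sqrt(40) = 6.3246

c = 6.3246


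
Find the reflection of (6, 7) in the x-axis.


Reflection rule for x-axis: (x, -y)
(6, 7) -> (6, -7)

(6, -7)


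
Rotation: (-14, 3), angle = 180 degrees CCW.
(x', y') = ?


cos(180) = -1, sin(180) = 0
x' = -14*(-1) - 3*0 = 14
y' = -14*0 + 3*(-1) = -3

(14, -3)


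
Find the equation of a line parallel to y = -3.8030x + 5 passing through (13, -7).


Parallel lines have equal slopes.
m2 = -3.8030
b2 = -7 + 3.8030*13 = 42.4390

y = -3.8030x + 42.4390


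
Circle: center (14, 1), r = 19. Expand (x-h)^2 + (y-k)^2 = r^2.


(x-14)^2 + (y-1)^2 = 19^2
D = -2h = -28, E = -2k = -2
F = h^2+k^2-r^2 = 196+1-361 = -164

x^2 + y^2 - 28x - 2y - 164 = 0


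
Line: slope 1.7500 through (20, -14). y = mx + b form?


y + 14 = 1.7500(x - 20)
y = 1.7500x - 14 - 1.7500*20
y = 1.7500x - 49.0000

y = 1.7500x - 49.0000


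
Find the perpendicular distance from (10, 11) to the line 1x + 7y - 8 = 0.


|1*10 + 7*11 - 8| = |79| = 79
sqrt(1 + 49) = sqrt(50) = 7.0711
d = 79/sqrt(50) = 11.1723

11.1723


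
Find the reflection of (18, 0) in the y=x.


Reflection rule for y=x: (y, x)
(18, 0) -> (0, 18)

(0, 18)


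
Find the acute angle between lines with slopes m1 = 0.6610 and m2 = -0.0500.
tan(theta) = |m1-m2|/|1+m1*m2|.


m1-m2 = 0.711
1+m1*m2 = 0.96695
tan(theta) = |0.711/0.96695| = 0.735302
theta = arctan(|0.711/0.96695|) = 36.3271 degrees (acute angle)

36.3271 degrees


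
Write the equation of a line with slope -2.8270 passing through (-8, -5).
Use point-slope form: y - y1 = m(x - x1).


y + 5 = -2.8270(x + 8)
y = -2.8270x - 5 + 2.8270*(-8)
y = -2.8270x - 27.6160

y = -2.8270x - 27.6160


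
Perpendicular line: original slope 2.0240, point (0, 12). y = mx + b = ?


Perpendicular slope = -1/m1 = -1/2.0240 = -0.4941
b2 = y0 - m2*x0 = 12 + 0/2.0240 = 12 + 0 = 12.0000

y = -0.4941x + 12.0000


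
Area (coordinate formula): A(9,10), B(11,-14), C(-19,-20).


9*(-14+ 20) = 54
11*(-20-10) = -330
-19*(10+ 14) = -456
sum = -732
Area = |-732|/2 = 366.0000

366.0000 sq units


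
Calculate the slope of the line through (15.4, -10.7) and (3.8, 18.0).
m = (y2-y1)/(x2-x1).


dy = 18.0 + 10.7 = 28.7
dx = 3.8 - 15.4 = -11.6
m = 28.7/(-11.6) = -2.4741

m = -2.4741


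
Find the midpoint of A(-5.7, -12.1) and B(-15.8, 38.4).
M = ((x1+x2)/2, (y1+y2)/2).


Mx = (-5.7 - 15.8)/2 = -21.5/2 = -10.7500
My = (-12.1 + 38.4)/2 = 26.3/2 = 13.1500

(-10.7500, 13.1500)


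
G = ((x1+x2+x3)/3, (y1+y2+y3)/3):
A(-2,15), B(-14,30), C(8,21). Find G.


Gx = (-2- 14+8)/3 = -8/3 = -2.6667
Gy = (15+30+21)/3 = 66/3 = 22.0000

G = (-2.6667, 22.0000)


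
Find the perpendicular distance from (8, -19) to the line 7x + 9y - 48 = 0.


|7*8 + 9*(-19) - 48| = |-163| = 163
sqrt(49 + 81) = sqrt(130) = 11.4018
d = 163/sqrt(130) = 14.2960

14.2960


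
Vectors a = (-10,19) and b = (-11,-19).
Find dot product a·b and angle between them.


a·b = -10*(-11) + 19*(-19) = 110 - 361 = -251
|a| = sqrt(100+361) = 21.4709
|b| = sqrt(121+361) = 21.9545
cos(theta) = -251/(sqrt(461)*sqrt(482)) = -251/sqrt(222202) = -0.532476
theta = arccos(-251/sqrt(222202)) = 122.1729 degrees

a·b = -251, theta = 122.1729 deg


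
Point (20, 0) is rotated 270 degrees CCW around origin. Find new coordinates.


cos(270) = 0, sin(270) = -1
x' = 20*0 - 0*(-1) = 0
y' = 20*(-1) + 0*0 = -20

(0, -20)


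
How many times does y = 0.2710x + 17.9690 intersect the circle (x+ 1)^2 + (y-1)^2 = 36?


Substitute y = 0.2710x + 17.9690: (x+ 1)^2 + (0.2710x+17.9690-1)^2 = 36
Expand to Ax^2 + Bx + C = 0, where b-k = 16.969
A = 1+m^2 = 1.073441
B = 2(m(b-k) - h) = 2(0.2710*16.969 + 1) = 11.197198
C = h^2 + (b-k)^2 - r^2 = 1 + 287.946961 - 36 = 252.946961
disc = B^2-4AC = 125.3772 - 1086.0946 = -960.7174
disc < 0

0 intersection points


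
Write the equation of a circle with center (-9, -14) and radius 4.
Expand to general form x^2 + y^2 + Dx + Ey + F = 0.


(x+ 9)^2 + (y+ 14)^2 = 4^2
D = -2h = 18, E = -2k = 28
F = h^2+k^2-r^2 = 81+196-16 = 261

x^2 + y^2 + 18x + 28y + 261 = 0


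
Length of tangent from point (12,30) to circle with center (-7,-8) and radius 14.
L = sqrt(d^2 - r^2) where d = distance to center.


d = sqrt((12+ 7)^2 + (30+ 8)^2) = sqrt(361+1444) = 42.4853
L = sqrt(1805.0000 - 196) = sqrt(1609.0000) = 40.1123

40.1123


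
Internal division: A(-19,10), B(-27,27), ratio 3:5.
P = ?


Px = (3*(-27) + 5*(-19))/8 = -176/8 = -22.0000
Py = (3*27 + 5*10)/8 = 131/8 = 16.3750

P = (-22.0000, 16.3750)


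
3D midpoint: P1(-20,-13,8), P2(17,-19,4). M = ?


Mx = (-20+17)/2 = -1.5000
My = (-13- 19)/2 = -16.0000
Mz = (8+4)/2 = 6.0000

M = (-1.5000, -16.0000, 6.0000)


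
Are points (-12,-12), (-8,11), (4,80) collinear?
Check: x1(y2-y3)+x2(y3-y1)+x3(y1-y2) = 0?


-12*(11-80) - 8*(80+ 12) + 4*(-12-11)
= 828 - 736 - 92 = 0

Yes, collinear (determinant = 0)


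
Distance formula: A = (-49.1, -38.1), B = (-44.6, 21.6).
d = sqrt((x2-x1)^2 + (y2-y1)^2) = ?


dx = -44.6 + 49.1 = 4.5
dy = 21.6 + 38.1 = 59.7
d = sqrt(20.25 + 3564.09) = sqrt(3584.34) = 59.8694

59.8694


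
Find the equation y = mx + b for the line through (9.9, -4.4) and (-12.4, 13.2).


m = (17.6)/(-22.3) = -0.7892
b = y1 - m*x1 = -4.4 - (17.6*9.9)/(-22.3) = -4.4 + 7.8135 = 3.4135

y = -0.7892x + 3.4135


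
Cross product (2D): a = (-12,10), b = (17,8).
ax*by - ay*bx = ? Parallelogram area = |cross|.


cross = -12*8 - 10*17 = -96 - 170 = -266
Parallelogram area = |-266| = 266

cross = -266, parallelogram area = 266


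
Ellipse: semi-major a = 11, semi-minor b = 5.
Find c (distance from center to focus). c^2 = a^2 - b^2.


c^2 = 11^2 - 5^2 = 121 - 25 = 96
c = sqrt(96) = 9.7980

c = 9.7980


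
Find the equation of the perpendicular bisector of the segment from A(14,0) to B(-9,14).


Midpoint = (2.5, 7)
Slope of AB = dy/dx = 14/(-23) = -0.6087
Perp slope = -dx/dy = 23/14 = 1.6429
b = My - (perp slope)*Mx = 7 + (-23*2.5)/14 = 7 - 4.1071 = 2.8929

y = 1.6429x + 2.8929


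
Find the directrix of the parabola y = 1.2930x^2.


a = 1.2930
1/(4a) = 0.1933
directrix: y = -0.1933 = -0.1933

y = -0.1933


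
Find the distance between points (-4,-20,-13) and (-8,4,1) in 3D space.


dx=-4, dy=24, dz=14
d = sqrt(16+576+196) = sqrt(788) = 28.0713

28.0713


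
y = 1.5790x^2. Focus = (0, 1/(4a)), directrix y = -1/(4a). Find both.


a = 1.5790
1/(4a) = 0.1583
Focus = (0, 0.1583)
Directrix: y = -0.1583

Focus = (0, 0.1583), Directrix: y = -0.1583


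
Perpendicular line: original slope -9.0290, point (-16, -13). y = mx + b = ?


Perpendicular slope = -1/m1 = -1/(-9.0290) = 0.1108
b2 = y0 - m2*x0 = -13 - 16/(-9.0290) = -13 + 1.7721 = -11.2279

y = 0.1108x - 11.2279


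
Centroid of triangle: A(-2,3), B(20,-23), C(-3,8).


Gx = (-2+20- 3)/3 = 15/3 = 5.0000
Gy = (3- 23+8)/3 = -12/3 = -4.0000

G = (5.0000, -4.0000)


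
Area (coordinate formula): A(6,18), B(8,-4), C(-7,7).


6*(-4-7) = -66
8*(7-18) = -88
-7*(18+ 4) = -154
sum = -308
Area = |-308|/2 = 154.0000

154.0000 sq units


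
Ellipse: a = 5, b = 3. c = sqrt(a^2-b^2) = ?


c^2 = 5^2 - 3^2 = 25 - 9 = 16
c = sqrt(16) = 4.0000

c = 4.0000


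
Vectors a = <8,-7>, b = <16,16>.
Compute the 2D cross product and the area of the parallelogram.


cross = 8*16 + 7*16 = 128 + 112 = 240
Parallelogram area = |240| = 240

cross = 240, parallelogram area = 240


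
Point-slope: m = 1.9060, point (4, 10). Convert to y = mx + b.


y - 10 = 1.9060(x - 4)
y = 1.9060x + 10 - 1.9060*4
y = 1.9060x + 2.3760

y = 1.9060x + 2.3760


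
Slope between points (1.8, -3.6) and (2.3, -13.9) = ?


dy = -13.9 + 3.6 = -10.3
dx = 2.3 - 1.8 = 0.5
m = -10.3/0.5 = -20.6000

m = -20.6000


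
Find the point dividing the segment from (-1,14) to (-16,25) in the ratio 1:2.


Px = (1*(-16) + 2*(-1))/3 = -18/3 = -6.0000
Py = (1*25 + 2*14)/3 = 53/3 = 17.6667

P = (-6.0000, 17.6667)


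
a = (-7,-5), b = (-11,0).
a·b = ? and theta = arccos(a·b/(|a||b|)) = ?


a·b = -7*(-11) - 5*0 = 77 + 0 = 77
|a| = sqrt(49+25) = 8.6023
|b| = sqrt(121+0) = 11.0000
cos(theta) = 77/(sqrt(74)*sqrt(121)) = 77/sqrt(8954) = 0.813733
theta = arccos(77/sqrt(8954)) = 35.5377 degrees

a·b = 77, theta = 35.5377 deg


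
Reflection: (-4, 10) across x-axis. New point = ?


Reflection rule for x-axis: (x, -y)
(-4, 10) -> (-4, -10)

(-4, -10)


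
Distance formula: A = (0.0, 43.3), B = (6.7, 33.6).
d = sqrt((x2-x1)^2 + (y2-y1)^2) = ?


dx = 6.7 - 0.0 = 6.7
dy = 33.6 - 43.3 = -9.7
d = sqrt(44.89 + 94.09) = sqrt(138.98) = 11.7890

11.7890


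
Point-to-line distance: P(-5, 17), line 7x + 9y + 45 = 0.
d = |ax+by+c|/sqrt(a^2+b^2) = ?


|7*(-5) + 9*17 + 45| = |163| = 163
sqrt(49 + 81) = sqrt(130) = 11.4018
d = 163/sqrt(130) = 14.2960

14.2960


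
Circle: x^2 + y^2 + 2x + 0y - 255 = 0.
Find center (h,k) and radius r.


h = -D/2 = -2/2 = -1
k = -E/2 = 0/2 = 0
r^2 = h^2 + k^2 - F = 1 + 0 + 255 = 256
r = 16

Center (-1, 0), radius = 16


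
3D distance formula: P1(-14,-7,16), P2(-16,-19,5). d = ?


dx=-2, dy=-12, dz=-11
d = sqrt(4+144+121) = sqrt(269) = 16.4012

16.4012


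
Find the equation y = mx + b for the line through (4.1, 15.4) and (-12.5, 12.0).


m = (-3.4)/(-16.6) = 0.2048
b = y1 - m*x1 = 15.4 - (-3.4*4.1)/(-16.6) = 15.4 - 0.8398 = 14.5602

y = 0.2048x + 14.5602


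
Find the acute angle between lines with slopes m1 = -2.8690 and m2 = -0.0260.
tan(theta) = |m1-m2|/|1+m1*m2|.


m1-m2 = -2.843
1+m1*m2 = 1.074594
tan(theta) = |-2.843/1.074594| = 2.645650
theta = arctan(|-2.843/1.074594|) = 69.2945 degrees (acute angle)

69.2945 degrees


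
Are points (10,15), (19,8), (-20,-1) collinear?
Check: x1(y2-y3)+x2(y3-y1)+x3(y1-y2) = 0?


10*(8+ 1) + 19*(-1-15) - 20*(15-8)
= 90 - 304 - 140 = -354

No, not collinear (determinant = -354)


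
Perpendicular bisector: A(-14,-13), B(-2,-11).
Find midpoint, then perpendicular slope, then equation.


Midpoint = (-8, -12)
Slope of AB = dy/dx = 2/12 = 0.1667
Perp slope = -dx/dy = -12/2 = -6.0000
b = My - (perp slope)*Mx = -12 + (12*(-8))/2 = -12 - 48.0000 = -60.0000

y = -6.0000x - 60.0000


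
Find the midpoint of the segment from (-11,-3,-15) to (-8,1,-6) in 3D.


Mx = (-11- 8)/2 = -9.5000
My = (-3+1)/2 = -1.0000
Mz = (-15- 6)/2 = -10.5000

M = (-9.5000, -1.0000, -10.5000)


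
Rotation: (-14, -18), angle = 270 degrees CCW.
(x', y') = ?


cos(270) = 0, sin(270) = -1
x' = -14*0 + 18*(-1) = -18
y' = -14*(-1) - 18*0 = 14

(-18, 14)


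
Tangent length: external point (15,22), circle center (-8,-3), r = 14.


d = sqrt((15+ 8)^2 + (22+ 3)^2) = sqrt(529+625) = 33.9706
L = sqrt(1154.0000 - 196) = sqrt(958.0000) = 30.9516

30.9516


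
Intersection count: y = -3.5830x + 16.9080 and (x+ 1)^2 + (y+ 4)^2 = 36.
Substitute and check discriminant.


Substitute y = -3.5830x + 16.9080: (x+ 1)^2 + (-3.5830x+16.9080+ 4)^2 = 36
Expand to Ax^2 + Bx + C = 0, where b-k = 20.908
A = 1+m^2 = 13.837889
B = 2(m(b-k) - h) = 2(-3.5830*20.908 + 1) = -147.826728
C = h^2 + (b-k)^2 - r^2 = 1 + 437.144464 - 36 = 402.144464
disc = B^2-4AC = 21852.7415 - 22259.3218 = -406.5803
disc < 0

0 intersection points


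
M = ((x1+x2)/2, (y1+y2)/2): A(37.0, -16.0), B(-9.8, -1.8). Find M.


Mx = (37.0 - 9.8)/2 = 27.2/2 = 13.6000
My = (-16.0 - 1.8)/2 = -17.8/2 = -8.9000

(13.6000, -8.9000)


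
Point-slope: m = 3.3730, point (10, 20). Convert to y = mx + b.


y - 20 = 3.3730(x - 10)
y = 3.3730x + 20 - 3.3730*10
y = 3.3730x - 13.7300

y = 3.3730x - 13.7300


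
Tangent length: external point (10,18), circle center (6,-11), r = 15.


d = sqrt((10-6)^2 + (18+ 11)^2) = sqrt(16+841) = 29.2746
L = sqrt(857.0000 - 225) = sqrt(632.0000) = 25.1396

25.1396


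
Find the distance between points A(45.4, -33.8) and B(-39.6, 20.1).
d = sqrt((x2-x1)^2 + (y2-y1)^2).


dx = -39.6 - 45.4 = -85.0
dy = 20.1 + 33.8 = 53.9
d = sqrt(7225.0 + 2905.21) = sqrt(10130.21) = 100.6489

100.6489


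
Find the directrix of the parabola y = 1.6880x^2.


a = 1.6880
1/(4a) = 0.1481
directrix: y = -0.1481 = -0.1481

y = -0.1481


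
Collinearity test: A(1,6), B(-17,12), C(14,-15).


1*(12+ 15) - 17*(-15-6) + 14*(6-12)
= 27 + 357 - 84 = 300

No, not collinear (determinant = 300)


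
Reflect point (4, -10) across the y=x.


Reflection rule for y=x: (y, x)
(4, -10) -> (-10, 4)

(-10, 4)


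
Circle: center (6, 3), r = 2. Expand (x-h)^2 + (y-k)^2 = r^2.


(x-6)^2 + (y-3)^2 = 2^2
D = -2h = -12, E = -2k = -6
F = h^2+k^2-r^2 = 36+9-4 = 41

x^2 + y^2 - 12x - 6y + 41 = 0


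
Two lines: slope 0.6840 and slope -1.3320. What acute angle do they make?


m1-m2 = 2.016
1+m1*m2 = 0.088912
tan(theta) = |2.016/0.088912| = 22.674105
theta = arctan(|2.016/0.088912|) = 87.4747 degrees (acute angle)

87.4747 degrees


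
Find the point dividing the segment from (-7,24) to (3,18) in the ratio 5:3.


Px = (5*3 + 3*(-7))/8 = -6/8 = -0.7500
Py = (5*18 + 3*24)/8 = 162/8 = 20.2500

P = (-0.7500, 20.2500)


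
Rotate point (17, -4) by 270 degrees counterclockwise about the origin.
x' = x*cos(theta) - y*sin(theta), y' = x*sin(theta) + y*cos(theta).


cos(270) = 0, sin(270) = -1
x' = 17*0 + 4*(-1) = -4
y' = 17*(-1) - 4*0 = -17

(-4, -17)


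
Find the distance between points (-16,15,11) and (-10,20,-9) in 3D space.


dx=6, dy=5, dz=-20
d = sqrt(36+25+400) = sqrt(461) = 21.4709

21.4709


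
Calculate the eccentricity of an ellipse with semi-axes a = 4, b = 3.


c = sqrt(16-9) = sqrt(7) = 2.6458
e = c/a = sqrt(7)/4 = 0.6614

e = 0.6614


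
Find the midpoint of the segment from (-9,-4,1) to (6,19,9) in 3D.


Mx = (-9+6)/2 = -1.5000
My = (-4+19)/2 = 7.5000
Mz = (1+9)/2 = 5.0000

M = (-1.5000, 7.5000, 5.0000)


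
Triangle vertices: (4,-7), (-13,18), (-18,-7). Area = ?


4*(18+ 7) = 100
-13*(-7+ 7) = 0
-18*(-7-18) = 450
sum = 550
Area = |550|/2 = 275.0000

275.0000 sq units


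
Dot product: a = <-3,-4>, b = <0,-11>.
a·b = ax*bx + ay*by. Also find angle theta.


a·b = -3*0 - 4*(-11) = 0 + 44 = 44
|a| = sqrt(9+16) = 5.0000
|b| = sqrt(0+121) = 11.0000
cos(theta) = 44/(sqrt(25)*sqrt(121)) = 44/sqrt(3025) = 0.800000
theta = arccos(44/sqrt(3025)) = 36.8699 degrees

a·b = 44, theta = 36.8699 deg


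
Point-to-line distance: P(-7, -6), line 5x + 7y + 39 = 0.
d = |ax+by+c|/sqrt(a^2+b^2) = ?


|5*(-7) + 7*(-6) + 39| = |-38| = 38
sqrt(25 + 49) = sqrt(74) = 8.6023
d = 38/sqrt(74) = 4.4174

4.4174


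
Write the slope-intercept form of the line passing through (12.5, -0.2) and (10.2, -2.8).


m = (-2.6)/(-2.3) = 1.1304
b = y1 - m*x1 = -0.2 - (-2.6*12.5)/(-2.3) = -0.2 - 14.1304 = -14.3304

y = 1.1304x - 14.3304


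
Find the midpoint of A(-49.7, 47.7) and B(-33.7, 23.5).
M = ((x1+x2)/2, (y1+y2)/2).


Mx = (-49.7 - 33.7)/2 = -83.4/2 = -41.7000
My = (47.7 + 23.5)/2 = 71.2/2 = 35.6000

(-41.7000, 35.6000)


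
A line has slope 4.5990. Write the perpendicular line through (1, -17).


Perpendicular slope = -1/m1 = -1/4.5990 = -0.2174
b2 = y0 - m2*x0 = -17 + 1/4.5990 = -17 + 0.2174 = -16.7826

y = -0.2174x - 16.7826


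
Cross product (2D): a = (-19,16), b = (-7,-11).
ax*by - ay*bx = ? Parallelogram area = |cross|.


cross = -19*(-11) - 16*(-7) = 209 + 112 = 321
Parallelogram area = |321| = 321

cross = 321, parallelogram area = 321


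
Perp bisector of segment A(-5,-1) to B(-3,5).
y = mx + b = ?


Midpoint = (-4, 2)
Slope of AB = dy/dx = 6/2 = 3.0000
Perp slope = -dx/dy = -2/6 = -0.3333
b = My - (perp slope)*Mx = 2 + (2*(-4))/6 = 2 - 1.3333 = 0.6667

y = -0.3333x + 0.6667


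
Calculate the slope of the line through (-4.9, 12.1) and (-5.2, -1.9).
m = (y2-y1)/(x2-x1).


dy = -1.9 - 12.1 = -14.0
dx = -5.2 + 4.9 = -0.3
m = -14.0/(-0.3) = 46.6667

m = 46.6667


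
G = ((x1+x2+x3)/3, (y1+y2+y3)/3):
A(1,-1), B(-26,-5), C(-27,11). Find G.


Gx = (1- 26- 27)/3 = -52/3 = -17.3333
Gy = (-1- 5+11)/3 = 5/3 = 1.6667

G = (-17.3333, 1.6667)


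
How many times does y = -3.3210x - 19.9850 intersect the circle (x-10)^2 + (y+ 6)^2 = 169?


Substitute y = -3.3210x - 19.9850: (x-10)^2 + (-3.3210x- 19.9850+ 6)^2 = 169
Expand to Ax^2 + Bx + C = 0, where b-k = -13.985
A = 1+m^2 = 12.029041
B = 2(m(b-k) - h) = 2(-3.3210*(-13.985) - 10) = 72.88837
C = h^2 + (b-k)^2 - r^2 = 100 + 195.580225 - 169 = 126.580225
disc = B^2-4AC = 5312.7145 - 6090.5549 = -777.8404
disc < 0

0 intersection points


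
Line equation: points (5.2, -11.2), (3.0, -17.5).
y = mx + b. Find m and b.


m = (-6.3)/(-2.2) = 2.8636
b = y1 - m*x1 = -11.2 - (-6.3*5.2)/(-2.2) = -11.2 - 14.8909 = -26.0909

y = 2.8636x - 26.0909


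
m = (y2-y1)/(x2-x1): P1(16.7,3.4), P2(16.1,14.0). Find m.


dy = 14.0 - 3.4 = 10.6
dx = 16.1 - 16.7 = -0.6
m = 10.6/(-0.6) = -17.6667

m = -17.6667


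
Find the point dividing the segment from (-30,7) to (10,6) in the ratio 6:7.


Px = (6*10 + 7*(-30))/13 = -150/13 = -11.5385
Py = (6*6 + 7*7)/13 = 85/13 = 6.5385

P = (-11.5385, 6.5385)


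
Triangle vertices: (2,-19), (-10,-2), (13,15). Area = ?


2*(-2-15) = -34
-10*(15+ 19) = -340
13*(-19+ 2) = -221
sum = -595
Area = |-595|/2 = 297.5000

297.5000 sq units


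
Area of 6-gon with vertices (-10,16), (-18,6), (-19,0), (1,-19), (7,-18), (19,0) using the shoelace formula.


sum(xi*y_{i+1}) = -10*6 - 18*0 - 19*(-19) + 1*(-18) + 7*0 + 19*16 = 587
sum(yi*x_{i+1}) = 16*(-18) + 6*(-19) + 0*1 - 19*7 - 18*19 + 0*(-10) = -877
Area = |587 + 877|/2 = 1464/2 = 732.0000

732.0000 sq units


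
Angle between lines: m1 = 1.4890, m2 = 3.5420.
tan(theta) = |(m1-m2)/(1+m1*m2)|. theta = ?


m1-m2 = -2.053
1+m1*m2 = 6.274038
tan(theta) = |-2.053/6.274038| = 0.327221
theta = arctan(|-2.053/6.274038|) = 18.1192 degrees (acute angle)

18.1192 degrees


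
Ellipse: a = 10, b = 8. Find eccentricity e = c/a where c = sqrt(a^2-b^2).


c = sqrt(100-64) = sqrt(36) = 6.0000
e = c/a = 6/10 = 0.6000

e = 0.6000


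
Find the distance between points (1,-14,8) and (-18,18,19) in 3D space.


dx=-19, dy=32, dz=11
d = sqrt(361+1024+121) = sqrt(1506) = 38.8072

38.8072


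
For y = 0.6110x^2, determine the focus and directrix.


a = 0.6110
1/(4a) = 0.4092
Focus = (0, 0.4092)
Directrix: y = -0.4092

Focus = (0, 0.4092), Directrix: y = -0.4092


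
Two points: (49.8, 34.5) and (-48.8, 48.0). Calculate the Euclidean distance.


dx = -48.8 - 49.8 = -98.6
dy = 48.0 - 34.5 = 13.5
d = sqrt(9721.96 + 182.25) = sqrt(9904.21) = 99.5199

99.5199


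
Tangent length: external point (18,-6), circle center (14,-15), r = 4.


d = sqrt((18-14)^2 + (-6+ 15)^2) = sqrt(16+81) = 9.8489
L = sqrt(97.0000 - 16) = sqrt(81.0000) = 9.0000

9.0000


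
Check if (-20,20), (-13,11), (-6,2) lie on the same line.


-20*(11-2) - 13*(2-20) - 6*(20-11)
= -180 + 234 - 54 = 0

Yes, collinear (determinant = 0)


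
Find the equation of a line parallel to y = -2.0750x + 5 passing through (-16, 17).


Parallel lines have equal slopes.
m2 = -2.0750
b2 = 17 + 2.0750*(-16) = -16.2000

y = -2.0750x - 16.2000


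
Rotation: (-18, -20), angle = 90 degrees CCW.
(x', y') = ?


cos(90) = 0, sin(90) = 1
x' = -18*0 + 20*1 = 20
y' = -18*1 - 20*0 = -18

(20, -18)


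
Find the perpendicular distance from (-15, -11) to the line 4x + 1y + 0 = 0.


|4*(-15) + 1*(-11) + 0| = |-71| = 71
sqrt(16 + 1) = sqrt(17) = 4.1231
d = 71/sqrt(17) = 17.2200

17.2200


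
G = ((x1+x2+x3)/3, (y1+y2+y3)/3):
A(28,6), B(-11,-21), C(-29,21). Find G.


Gx = (28- 11- 29)/3 = -12/3 = -4.0000
Gy = (6- 21+21)/3 = 6/3 = 2.0000

G = (-4.0000, 2.0000)


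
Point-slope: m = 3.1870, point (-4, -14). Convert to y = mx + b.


y + 14 = 3.1870(x + 4)
y = 3.1870x - 14 - 3.1870*(-4)
y = 3.1870x - 1.2520

y = 3.1870x - 1.2520


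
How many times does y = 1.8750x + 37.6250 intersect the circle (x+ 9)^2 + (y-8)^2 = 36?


Substitute y = 1.8750x + 37.6250: (x+ 9)^2 + (1.8750x+37.6250-8)^2 = 36
Expand to Ax^2 + Bx + C = 0, where b-k = 29.625
A = 1+m^2 = 4.515625
B = 2(m(b-k) - h) = 2(1.8750*29.625 + 9) = 129.09375
C = h^2 + (b-k)^2 - r^2 = 81 + 877.640625 - 36 = 922.640625
disc = B^2-4AC = 16665.1963 - 16665.1963 = 0
disc = 0

1 intersection point (tangent)


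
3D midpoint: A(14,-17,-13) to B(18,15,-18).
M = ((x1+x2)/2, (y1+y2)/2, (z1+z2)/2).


Mx = (14+18)/2 = 16.0000
My = (-17+15)/2 = -1.0000
Mz = (-13- 18)/2 = -15.5000

M = (16.0000, -1.0000, -15.5000)


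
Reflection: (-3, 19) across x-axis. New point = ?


Reflection rule for x-axis: (x, -y)
(-3, 19) -> (-3, -19)

(-3, -19)


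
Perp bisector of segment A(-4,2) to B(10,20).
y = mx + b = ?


Midpoint = (3, 11)
Slope of AB = dy/dx = 18/14 = 1.2857
Perp slope = -dx/dy = -14/18 = -0.7778
b = My - (perp slope)*Mx = 11 + (14*3)/18 = 11 + 2.3333 = 13.3333

y = -0.7778x + 13.3333


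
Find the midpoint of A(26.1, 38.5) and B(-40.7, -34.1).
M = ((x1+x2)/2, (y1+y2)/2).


Mx = (26.1 - 40.7)/2 = -14.6/2 = -7.3000
My = (38.5 - 34.1)/2 = 4.4/2 = 2.2000

(-7.3000, 2.2000)


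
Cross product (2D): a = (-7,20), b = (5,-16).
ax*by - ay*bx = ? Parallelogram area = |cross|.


cross = -7*(-16) - 20*5 = 112 - 100 = 12
Parallelogram area = |12| = 12

cross = 12, parallelogram area = 12


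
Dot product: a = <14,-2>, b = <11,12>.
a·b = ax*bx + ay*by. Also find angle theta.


a·b = 14*11 - 2*12 = 154 - 24 = 130
|a| = sqrt(196+4) = 14.1421
|b| = sqrt(121+144) = 16.2788
cos(theta) = 130/(sqrt(200)*sqrt(265)) = 130/sqrt(53000) = 0.564684
theta = arccos(130/sqrt(53000)) = 55.6197 degrees

a·b = 130, theta = 55.6197 deg


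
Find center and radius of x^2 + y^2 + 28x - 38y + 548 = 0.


h = -D/2 = -28/2 = -14
k = -E/2 = 38/2 = 19
r^2 = h^2 + k^2 - F = 196 + 361 - 548 = 9
r = 3

Center (-14, 19), radius = 3


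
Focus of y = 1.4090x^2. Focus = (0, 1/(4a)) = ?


a = 1.4090
4a = 5.6360
focus = (0, 1/5.6360) = (0, 0.1774)

Focus = (0, 0.1774)


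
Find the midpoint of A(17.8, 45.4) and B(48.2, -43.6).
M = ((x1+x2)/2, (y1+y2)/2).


Mx = (17.8 + 48.2)/2 = 66.0/2 = 33.0000
My = (45.4 - 43.6)/2 = 1.8/2 = 0.9000

(33.0000, 0.9000)


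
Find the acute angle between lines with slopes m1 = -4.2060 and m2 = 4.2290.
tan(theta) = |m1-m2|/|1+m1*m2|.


m1-m2 = -8.435
1+m1*m2 = -16.787174
tan(theta) = |-8.435/(-16.787174)| = 0.502467
theta = arctan(|-8.435/(-16.787174)|) = 26.6780 degrees (acute angle)

26.6780 degrees


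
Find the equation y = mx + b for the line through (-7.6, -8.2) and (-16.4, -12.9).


m = (-4.7)/(-8.8) = 0.5341
b = y1 - m*x1 = -8.2 - (-4.7*(-7.6))/(-8.8) = -8.2 + 4.0591 = -4.1409

y = 0.5341x - 4.1409


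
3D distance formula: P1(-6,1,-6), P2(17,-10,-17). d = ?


dx=23, dy=-11, dz=-11
d = sqrt(529+121+121) = sqrt(771) = 27.7669

27.7669


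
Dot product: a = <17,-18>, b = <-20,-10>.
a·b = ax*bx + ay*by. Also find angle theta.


a·b = 17*(-20) - 18*(-10) = -340 + 180 = -160
|a| = sqrt(289+324) = 24.7588
|b| = sqrt(400+100) = 22.3607
cos(theta) = -160/(sqrt(613)*sqrt(500)) = -160/sqrt(306500) = -0.289005
theta = arccos(-160/sqrt(306500)) = 106.7984 degrees

a·b = -160, theta = 106.7984 deg


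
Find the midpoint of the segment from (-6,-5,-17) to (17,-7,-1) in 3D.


Mx = (-6+17)/2 = 5.5000
My = (-5- 7)/2 = -6.0000
Mz = (-17- 1)/2 = -9.0000

M = (5.5000, -6.0000, -9.0000)


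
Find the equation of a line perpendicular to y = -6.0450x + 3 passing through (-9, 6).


Perpendicular slope = -1/m1 = -1/(-6.0450) = 0.1654
b2 = y0 - m2*x0 = 6 - 9/(-6.0450) = 6 + 1.4888 = 7.4888

y = 0.1654x + 7.4888


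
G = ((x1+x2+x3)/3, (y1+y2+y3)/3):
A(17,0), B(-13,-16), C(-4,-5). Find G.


Gx = (17- 13- 4)/3 = 0/3 = 0
Gy = (0- 16- 5)/3 = -21/3 = -7.0000

G = (0, -7.0000)


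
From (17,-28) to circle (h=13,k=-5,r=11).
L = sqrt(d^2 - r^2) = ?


d = sqrt((17-13)^2 + (-28+ 5)^2) = sqrt(16+529) = 23.3452
L = sqrt(545.0000 - 121) = sqrt(424.0000) = 20.5913

20.5913


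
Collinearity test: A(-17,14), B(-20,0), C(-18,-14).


-17*(0+ 14) - 20*(-14-14) - 18*(14-0)
= -238 + 560 - 252 = 70

No, not collinear (determinant = 70)


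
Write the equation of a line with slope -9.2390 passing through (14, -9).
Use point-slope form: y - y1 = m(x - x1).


y + 9 = -9.2390(x - 14)
y = -9.2390x - 9 + 9.2390*14
y = -9.2390x + 120.3460

y = -9.2390x + 120.3460


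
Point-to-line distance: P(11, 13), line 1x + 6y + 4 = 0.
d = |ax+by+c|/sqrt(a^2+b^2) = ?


|1*11 + 6*13 + 4| = |93| = 93
sqrt(1 + 36) = sqrt(37) = 6.0828
d = 93/sqrt(37) = 15.2891

15.2891


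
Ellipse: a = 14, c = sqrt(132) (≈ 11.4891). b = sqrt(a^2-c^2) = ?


b^2 = 14^2 - (sqrt(132))^2 = 196 - 132 = 64
b = sqrt(64) = 8

b = 8


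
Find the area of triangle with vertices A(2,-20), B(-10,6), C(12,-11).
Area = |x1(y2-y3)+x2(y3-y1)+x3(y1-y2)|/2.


2*(6+ 11) = 34
-10*(-11+ 20) = -90
12*(-20-6) = -312
sum = -368
Area = |-368|/2 = 184.0000

184.0000 sq units


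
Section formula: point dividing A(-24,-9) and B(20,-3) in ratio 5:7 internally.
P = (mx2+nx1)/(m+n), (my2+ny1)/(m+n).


Px = (5*20 + 7*(-24))/12 = -68/12 = -5.6667
Py = (5*(-3) + 7*(-9))/12 = -78/12 = -6.5000

P = (-5.6667, -6.5000)


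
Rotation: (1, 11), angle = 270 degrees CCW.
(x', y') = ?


cos(270) = 0, sin(270) = -1
x' = 1*0 - 11*(-1) = 11
y' = 1*(-1) + 11*0 = -1

(11, -1)


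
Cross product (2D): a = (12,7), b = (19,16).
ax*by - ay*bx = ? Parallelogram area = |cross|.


cross = 12*16 - 7*19 = 192 - 133 = 59
Parallelogram area = |59| = 59

cross = 59, parallelogram area = 59


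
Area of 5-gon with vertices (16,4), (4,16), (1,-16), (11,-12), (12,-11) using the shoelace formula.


sum(xi*y_{i+1}) = 16*16 + 4*(-16) + 1*(-12) + 11*(-11) + 12*4 = 107
sum(yi*x_{i+1}) = 4*4 + 16*1 - 16*11 - 12*12 - 11*16 = -464
Area = |107 + 464|/2 = 571/2 = 285.5000

285.5000 sq units


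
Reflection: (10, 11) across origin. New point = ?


Reflection rule for origin: (-x, -y)
(10, 11) -> (-10, -11)

(-10, -11)


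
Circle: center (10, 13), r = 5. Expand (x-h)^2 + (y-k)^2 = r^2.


(x-10)^2 + (y-13)^2 = 5^2
D = -2h = -20, E = -2k = -26
F = h^2+k^2-r^2 = 100+169-25 = 244

x^2 + y^2 - 20x - 26y + 244 = 0


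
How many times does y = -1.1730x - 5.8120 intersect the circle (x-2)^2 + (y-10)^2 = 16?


Substitute y = -1.1730x - 5.8120: (x-2)^2 + (-1.1730x- 5.8120-10)^2 = 16
Expand to Ax^2 + Bx + C = 0, where b-k = -15.812
A = 1+m^2 = 2.375929
B = 2(m(b-k) - h) = 2(-1.1730*(-15.812) - 2) = 33.094952
C = h^2 + (b-k)^2 - r^2 = 4 + 250.019344 - 16 = 238.019344
disc = B^2-4AC = 1095.2758 - 2262.0682 = -1166.7924
disc < 0

0 intersection points


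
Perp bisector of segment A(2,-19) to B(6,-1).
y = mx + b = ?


Midpoint = (4, -10)
Slope of AB = dy/dx = 18/4 = 4.5000
Perp slope = -dx/dy = -4/18 = -0.2222
b = My - (perp slope)*Mx = -10 + (4*4)/18 = -10 + 0.8889 = -9.1111

y = -0.2222x - 9.1111


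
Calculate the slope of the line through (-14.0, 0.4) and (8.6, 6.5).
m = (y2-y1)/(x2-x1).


dy = 6.5 - 0.4 = 6.1
dx = 8.6 + 14.0 = 22.6
m = 6.1/22.6 = 0.2699

m = 0.2699


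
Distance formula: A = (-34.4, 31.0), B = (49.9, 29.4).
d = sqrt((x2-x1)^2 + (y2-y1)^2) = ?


dx = 49.9 + 34.4 = 84.3
dy = 29.4 - 31.0 = -1.6
d = sqrt(7106.49 + 2.56) = sqrt(7109.05) = 84.3152

84.3152


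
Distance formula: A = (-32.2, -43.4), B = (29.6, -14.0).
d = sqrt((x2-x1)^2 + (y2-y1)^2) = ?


dx = 29.6 + 32.2 = 61.8
dy = -14.0 + 43.4 = 29.4
d = sqrt(3819.24 + 864.36) = sqrt(4683.6) = 68.4368

68.4368


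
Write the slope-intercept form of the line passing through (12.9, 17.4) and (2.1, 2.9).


m = (-14.5)/(-10.8) = 1.3426
b = y1 - m*x1 = 17.4 - (-14.5*12.9)/(-10.8) = 17.4 - 17.3194 = 0.0806

y = 1.3426x + 0.0806


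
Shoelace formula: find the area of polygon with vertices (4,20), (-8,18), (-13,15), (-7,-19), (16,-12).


sum(xi*y_{i+1}) = 4*18 - 8*15 - 13*(-19) - 7*(-12) + 16*20 = 603
sum(yi*x_{i+1}) = 20*(-8) + 18*(-13) + 15*(-7) - 19*16 - 12*4 = -851
Area = |603 + 851|/2 = 1454/2 = 727.0000

727.0000 sq units


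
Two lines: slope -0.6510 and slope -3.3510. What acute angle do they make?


m1-m2 = 2.7
1+m1*m2 = 3.181501
tan(theta) = |2.7/3.181501| = 0.848656
theta = arctan(|2.7/3.181501|) = 40.3198 degrees (acute angle)

40.3198 degrees


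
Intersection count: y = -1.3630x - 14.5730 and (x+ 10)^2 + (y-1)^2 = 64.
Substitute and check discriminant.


Substitute y = -1.3630x - 14.5730: (x+ 10)^2 + (-1.3630x- 14.5730-1)^2 = 64
Expand to Ax^2 + Bx + C = 0, where b-k = -15.573
A = 1+m^2 = 2.857769
B = 2(m(b-k) - h) = 2(-1.3630*(-15.573) + 10) = 62.451998
C = h^2 + (b-k)^2 - r^2 = 100 + 242.518329 - 64 = 278.518329
disc = B^2-4AC = 3900.2521 - 3183.7642 = 716.4879
disc > 0

2 intersection points


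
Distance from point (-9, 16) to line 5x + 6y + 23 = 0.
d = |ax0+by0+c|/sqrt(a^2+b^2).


|5*(-9) + 6*16 + 23| = |74| = 74
sqrt(25 + 36) = sqrt(61) = 7.8102
d = 74/sqrt(61) = 9.4747

9.4747


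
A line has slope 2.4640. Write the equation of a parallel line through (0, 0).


Parallel lines have equal slopes.
m2 = 2.4640
b2 = 0 - 2.4640*0 = 0

y = 2.4640x + 0


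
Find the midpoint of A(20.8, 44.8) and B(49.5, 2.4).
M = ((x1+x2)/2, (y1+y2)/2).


Mx = (20.8 + 49.5)/2 = 70.3/2 = 35.1500
My = (44.8 + 2.4)/2 = 47.2/2 = 23.6000

(35.1500, 23.6000)


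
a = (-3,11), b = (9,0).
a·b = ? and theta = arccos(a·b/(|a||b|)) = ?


a·b = -3*9 + 11*0 = -27 + 0 = -27
|a| = sqrt(9+121) = 11.4018
|b| = sqrt(81+0) = 9.0000
cos(theta) = -27/(sqrt(130)*sqrt(81)) = -27/sqrt(10530) = -0.263117
theta = arccos(-27/sqrt(10530)) = 105.2551 degrees

a·b = -27, theta = 105.2551 deg


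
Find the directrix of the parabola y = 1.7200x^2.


a = 1.7200
1/(4a) = 0.1453
directrix: y = -0.1453 = -0.1453

y = -0.1453


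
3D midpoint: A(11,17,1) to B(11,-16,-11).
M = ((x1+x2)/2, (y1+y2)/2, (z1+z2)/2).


Mx = (11+11)/2 = 11.0000
My = (17- 16)/2 = 0.5000
Mz = (1- 11)/2 = -5.0000

M = (11.0000, 0.5000, -5.0000)


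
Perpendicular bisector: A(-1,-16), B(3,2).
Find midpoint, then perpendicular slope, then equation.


Midpoint = (1, -7)
Slope of AB = dy/dx = 18/4 = 4.5000
Perp slope = -dx/dy = -4/18 = -0.2222
b = My - (perp slope)*Mx = -7 + (4*1)/18 = -7 + 0.2222 = -6.7778

y = -0.2222x - 6.7778


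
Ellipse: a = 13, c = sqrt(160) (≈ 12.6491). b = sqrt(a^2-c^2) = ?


b^2 = 13^2 - (sqrt(160))^2 = 169 - 160 = 9
b = sqrt(9) = 3

b = 3


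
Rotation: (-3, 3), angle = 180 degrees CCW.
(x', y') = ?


cos(180) = -1, sin(180) = 0
x' = -3*(-1) - 3*0 = 3
y' = -3*0 + 3*(-1) = -3

(3, -3)


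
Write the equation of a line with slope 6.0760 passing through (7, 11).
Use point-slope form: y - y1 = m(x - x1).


y - 11 = 6.0760(x - 7)
y = 6.0760x + 11 - 6.0760*7
y = 6.0760x - 31.5320

y = 6.0760x - 31.5320


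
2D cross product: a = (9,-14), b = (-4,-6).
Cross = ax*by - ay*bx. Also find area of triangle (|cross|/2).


cross = 9*(-6) + 14*(-4) = -54 - 56 = -110
Triangle area = |-110|/2 = 110/2 = 55.0000

cross = -110, triangle area = 55.0000


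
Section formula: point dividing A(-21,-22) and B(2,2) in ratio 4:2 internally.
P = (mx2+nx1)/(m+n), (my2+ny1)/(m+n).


Px = (4*2 + 2*(-21))/6 = -34/6 = -5.6667
Py = (4*2 + 2*(-22))/6 = -36/6 = -6.0000

P = (-5.6667, -6.0000)


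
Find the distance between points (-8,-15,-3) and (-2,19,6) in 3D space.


dx=6, dy=34, dz=9
d = sqrt(36+1156+81) = sqrt(1273) = 35.6791

35.6791


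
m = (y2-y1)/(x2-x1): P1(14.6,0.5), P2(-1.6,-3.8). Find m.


dy = -3.8 - 0.5 = -4.3
dx = -1.6 - 14.6 = -16.2
m = -4.3/(-16.2) = 0.2654

m = 0.2654


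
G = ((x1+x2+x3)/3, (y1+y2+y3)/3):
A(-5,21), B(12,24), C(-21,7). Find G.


Gx = (-5+12- 21)/3 = -14/3 = -4.6667
Gy = (21+24+7)/3 = 52/3 = 17.3333

G = (-4.6667, 17.3333)


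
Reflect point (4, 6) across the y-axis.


Reflection rule for y-axis: (-x, y)
(4, 6) -> (-4, 6)

(-4, 6)


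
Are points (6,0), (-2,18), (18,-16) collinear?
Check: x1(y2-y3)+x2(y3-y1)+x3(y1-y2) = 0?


6*(18+ 16) - 2*(-16-0) + 18*(0-18)
= 204 + 32 - 324 = -88

No, not collinear (determinant = -88)


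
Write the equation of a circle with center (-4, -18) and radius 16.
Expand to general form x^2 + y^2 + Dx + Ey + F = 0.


(x+ 4)^2 + (y+ 18)^2 = 16^2
D = -2h = 8, E = -2k = 36
F = h^2+k^2-r^2 = 16+324-256 = 84

x^2 + y^2 + 8x + 36y + 84 = 0


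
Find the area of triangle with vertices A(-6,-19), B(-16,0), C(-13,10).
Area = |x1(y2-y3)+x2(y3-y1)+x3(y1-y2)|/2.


-6*(0-10) = 60
-16*(10+ 19) = -464
-13*(-19-0) = 247
sum = -157
Area = |-157|/2 = 78.5000

78.5000 sq units


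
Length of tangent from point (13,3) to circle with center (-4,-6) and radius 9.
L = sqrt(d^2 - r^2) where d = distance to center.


d = sqrt((13+ 4)^2 + (3+ 6)^2) = sqrt(289+81) = 19.2354
L = sqrt(370.0000 - 81) = sqrt(289.0000) = 17.0000

17.0000


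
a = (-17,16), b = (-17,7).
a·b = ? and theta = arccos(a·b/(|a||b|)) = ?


a·b = -17*(-17) + 16*7 = 289 + 112 = 401
|a| = sqrt(289+256) = 23.3452
|b| = sqrt(289+49) = 18.3848
cos(theta) = 401/(sqrt(545)*sqrt(338)) = 401/sqrt(184210) = 0.934303
theta = arccos(401/sqrt(184210)) = 20.8842 degrees

a·b = 401, theta = 20.8842 deg


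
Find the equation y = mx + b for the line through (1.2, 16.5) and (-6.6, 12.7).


m = (-3.8)/(-7.8) = 0.4872
b = y1 - m*x1 = 16.5 - (-3.8*1.2)/(-7.8) = 16.5 - 0.5846 = 15.9154

y = 0.4872x + 15.9154


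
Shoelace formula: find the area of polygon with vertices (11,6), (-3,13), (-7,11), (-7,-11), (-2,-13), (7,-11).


sum(xi*y_{i+1}) = 11*13 - 3*11 - 7*(-11) - 7*(-13) - 2*(-11) + 7*6 = 342
sum(yi*x_{i+1}) = 6*(-3) + 13*(-7) + 11*(-7) - 11*(-2) - 13*7 - 11*11 = -376
Area = |342 + 376|/2 = 718/2 = 359.0000

359.0000 sq units


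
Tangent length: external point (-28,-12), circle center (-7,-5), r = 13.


d = sqrt((-28+ 7)^2 + (-12+ 5)^2) = sqrt(441+49) = 22.1359
L = sqrt(490.0000 - 169) = sqrt(321.0000) = 17.9165

17.9165


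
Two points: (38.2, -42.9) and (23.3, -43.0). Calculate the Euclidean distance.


dx = 23.3 - 38.2 = -14.9
dy = -43.0 + 42.9 = -0.1
d = sqrt(222.01 + 0.01) = sqrt(222.02) = 14.9003

14.9003


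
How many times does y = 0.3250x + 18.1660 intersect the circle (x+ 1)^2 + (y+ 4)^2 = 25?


Substitute y = 0.3250x + 18.1660: (x+ 1)^2 + (0.3250x+18.1660+ 4)^2 = 25
Expand to Ax^2 + Bx + C = 0, where b-k = 22.166
A = 1+m^2 = 1.105625
B = 2(m(b-k) - h) = 2(0.3250*22.166 + 1) = 16.4079
C = h^2 + (b-k)^2 - r^2 = 1 + 491.331556 - 25 = 467.331556
disc = B^2-4AC = 269.2192 - 2066.7738 = -1797.5546
disc < 0

0 intersection points
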